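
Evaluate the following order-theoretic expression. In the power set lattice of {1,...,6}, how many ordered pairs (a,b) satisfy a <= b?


The order relation is {(a,b) : a <= b}, reflexive so it includes (a,a).
Examples: ({},{}), ({},{1,2}), ({},{1,2,3}), ({},{1,2,3,4}), ({},{1,2,3,4,5}), ...
Total ordered pairs: 729


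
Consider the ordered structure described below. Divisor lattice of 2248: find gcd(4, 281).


In a divisor lattice, meet = gcd (greatest common divisor).
By Euclidean algorithm or factoring: gcd(4,281) = 1


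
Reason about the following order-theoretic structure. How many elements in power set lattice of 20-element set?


Power set = 2^n.
2^20 = 1048576


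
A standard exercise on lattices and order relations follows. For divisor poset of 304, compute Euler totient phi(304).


phi(n) = n * prod_{p|n} (1 - 1/p).
Prime divisors of 304: [2, 19]
phi(304) = 304 * (1 - 1/2) * (1 - 1/19)
phi(304) = 144


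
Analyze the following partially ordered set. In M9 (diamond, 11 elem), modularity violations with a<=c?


Modular law: if a <= c then a v (b ^ c) = (a v b) ^ c.
Check all triples (a,b,c) with a <= c among 11 elements.
This lattice is modular (diamonds M_m and their chain-products are modular).
Total violating triples: 0


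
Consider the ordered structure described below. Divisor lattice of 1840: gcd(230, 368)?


Meet=gcd.
gcd(230,368)=46


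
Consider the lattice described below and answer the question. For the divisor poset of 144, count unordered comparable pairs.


A comparable pair {a,b} has a < b or b < a in the order.
Count unordered pairs where one element is strictly below the other.
Examples: {1,2}, {1,3}, {1,4}, {1,6}, ...
Total comparable pairs: 75


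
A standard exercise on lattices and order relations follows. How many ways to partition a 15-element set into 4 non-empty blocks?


S(n,k) = k*S(n-1,k) + S(n-1,k-1).
S(14,4) = 10391745, S(14,3) = 788970
S(15,4) = 4*10391745 + 788970 = 41566980 + 788970
S(15,4) = 42355950


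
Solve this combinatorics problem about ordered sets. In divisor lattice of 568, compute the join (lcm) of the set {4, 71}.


In a divisor lattice, join = lcm (least common multiple).
Compute lcm iteratively: start with first element, then lcm(current, next).
Elements: [4, 71]
lcm(4,71) = 284
Final lcm = 284


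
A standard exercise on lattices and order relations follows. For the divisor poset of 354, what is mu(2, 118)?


In a divisor lattice, mu(a,b) = mu(b/a) where mu is the classical Mobius function.
b/a = 118/2 = 59
Prime factorization of 59: primes [59]
59 is squarefree with 1 prime factor(s), so mu(59) = (-1)^1 = -1


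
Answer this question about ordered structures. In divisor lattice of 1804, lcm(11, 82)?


Join=lcm.
gcd(11,82)=1
lcm=902


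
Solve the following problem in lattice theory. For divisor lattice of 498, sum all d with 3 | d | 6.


Interval [3,6] in divisors of 498: [3, 6]
Sum = 9


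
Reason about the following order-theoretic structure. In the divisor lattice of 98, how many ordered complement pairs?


Complement pair (a,b): a meet b = bottom, a join b = top.
Here: gcd(a,b)=1 and lcm(a,b)=98, i.e. a*b=98 with a,b coprime.
Pairs found: (1,98), (2,49), (49,2), (98,1)
Total ordered pairs: 4


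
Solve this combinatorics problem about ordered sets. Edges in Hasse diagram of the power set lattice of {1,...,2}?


A cover relation a -< b holds when a < b with no c strictly between.
Cover relations:
  {} -< {1}
  {} -< {2}
  {1} -< {1,2}
  {2} -< {1,2}
Total: 4


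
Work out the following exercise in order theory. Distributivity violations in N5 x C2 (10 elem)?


Distributive law: a ^ (b v c) = (a ^ b) v (a ^ c).
Check all 10^3 = 1000 ordered triples (a,b,c).
  e.g. a=(b,0), b=(a,0), c=(c,0): lhs=(b,0) != rhs=(a,0)
  e.g. a=(b,0), b=(a,0), c=(c,1): lhs=(b,0) != rhs=(a,0)
Total violating triples: 16


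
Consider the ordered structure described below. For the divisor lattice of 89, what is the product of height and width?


Height = length of longest chain minus 1; width = size of largest antichain.
A maximum chain: 1 | 89  (height 1).
A maximum antichain: {1}  (width 1).
Product = 1 * 1 = 1


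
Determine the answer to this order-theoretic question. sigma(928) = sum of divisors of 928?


sigma(n) = sum of divisors.
Divisors of 928: [1, 2, 4, 8, 16, 29, 32, 58, 116, 232, 464, 928]
Sum = 1890


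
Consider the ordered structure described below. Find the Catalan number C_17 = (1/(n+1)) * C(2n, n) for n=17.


C(n) = C(2n, n) / (n+1).
C(34, 17) = 2333606220
C(17) = 2333606220 / 18 = 129644790


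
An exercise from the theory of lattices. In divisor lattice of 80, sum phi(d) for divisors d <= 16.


Divisors of 80 up to 16: [1, 2, 4, 5, 8, 10, 16]
phi values: [1, 1, 2, 4, 4, 4, 8]
Sum = 24


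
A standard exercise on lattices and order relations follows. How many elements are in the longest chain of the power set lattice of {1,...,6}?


A chain is a totally ordered subset; we count the number of elements in a maximum chain.
Compute, for each element x, the size of the longest chain ending at x:
  {}: 1
  {1}: 2
  {2}: 2
  {3}: 2
  {4}: 2
  {5}: 2
  ...
A maximum chain: {} < {1} < {1,2} < {1,2,3} < {1,2,3,4} < {1,2,3,4,5} < {1,2,3,4,5,6}
Number of elements in the longest chain: 7


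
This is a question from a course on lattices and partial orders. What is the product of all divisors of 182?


Divisors of 182: [1, 2, 7, 13, 14, 26, 91, 182]
Product = n^(d(n)/2) = 182^(8/2)
Product = 1097199376


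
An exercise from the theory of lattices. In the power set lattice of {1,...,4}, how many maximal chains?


A maximal chain goes from the minimum element to a maximal element via cover relations.
Counting all min-to-max paths in the cover graph.
Total maximal chains: 24


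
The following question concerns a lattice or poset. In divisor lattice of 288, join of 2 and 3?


In a divisor lattice, join = lcm (least common multiple).
gcd(2,3) = 1
lcm(2,3) = 2*3/gcd = 6/1 = 6


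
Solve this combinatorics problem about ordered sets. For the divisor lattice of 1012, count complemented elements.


An element a is complemented if some b has a meet b = bottom, a join b = top.
a is complemented iff gcd(a, n/a)=1, i.e. a is a unitary divisor of 1012.
Complemented elements: 1, 4, 11, 23, 44, 92, ... (2 more)
Count: 8


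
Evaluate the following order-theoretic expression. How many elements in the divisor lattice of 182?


Divisors of 182: [1, 2, 7, 13, 14, 26, 91, 182]
Count: 8


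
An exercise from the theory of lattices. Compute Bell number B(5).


B(n) = number of set partitions of an n-element set.
B(n) satisfies the recurrence: B(n+1) = sum_k C(n,k)*B(k).
B(5) = 52


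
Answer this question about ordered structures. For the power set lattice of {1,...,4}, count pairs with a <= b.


The order relation is {(a,b) : a <= b}, reflexive so it includes (a,a).
Examples: ({},{}), ({},{1,2}), ({},{1,2,3}), ({},{1,2,3,4}), ({},{1,2,4}), ...
Total ordered pairs: 81


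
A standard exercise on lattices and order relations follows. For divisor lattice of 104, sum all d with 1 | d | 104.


Interval [1,104] in divisors of 104: [1, 2, 4, 8, 13, 26, 52, 104]
Sum = 210


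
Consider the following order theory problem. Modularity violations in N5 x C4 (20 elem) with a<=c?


Modular law: if a <= c then a v (b ^ c) = (a v b) ^ c.
Check all triples (a,b,c) with a <= c among 20 elements.
  e.g. a=(a,0), b=(c,0), c=(b,0): lhs=(a,0) != rhs=(b,0)
  e.g. a=(a,0), b=(c,1), c=(b,0): lhs=(a,0) != rhs=(b,0)
Total violating triples: 40


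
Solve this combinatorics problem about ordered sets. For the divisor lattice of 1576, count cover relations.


A cover relation a -< b holds when a < b with no c strictly between.
Cover relations:
  1 -< 2
  1 -< 197
  2 -< 4
  2 -< 394
  4 -< 8
  4 -< 788
  8 -< 1576
  197 -< 394
  ...2 more
Total: 10


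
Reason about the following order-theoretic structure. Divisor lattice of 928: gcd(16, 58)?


Meet=gcd.
gcd(16,58)=2


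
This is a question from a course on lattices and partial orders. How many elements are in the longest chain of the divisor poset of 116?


A chain is a totally ordered subset; we count the number of elements in a maximum chain.
Compute, for each element x, the size of the longest chain ending at x:
  1: 1
  2: 2
  29: 2
  4: 3
  58: 3
  116: 4
A maximum chain: 1 < 2 < 4 < 116
Number of elements in the longest chain: 4


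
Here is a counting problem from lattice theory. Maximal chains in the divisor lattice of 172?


A maximal chain goes from the minimum element to a maximal element via cover relations.
Counting all min-to-max paths in the cover graph.
Total maximal chains: 3


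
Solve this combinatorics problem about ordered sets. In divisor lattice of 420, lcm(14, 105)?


Join=lcm.
gcd(14,105)=7
lcm=210


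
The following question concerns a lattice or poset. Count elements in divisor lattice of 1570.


Divisors of 1570: [1, 2, 5, 10, 157, 314, 785, 1570]
Count: 8


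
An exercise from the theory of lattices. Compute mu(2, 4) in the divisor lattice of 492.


In a divisor lattice, mu(a,b) = mu(b/a) where mu is the classical Mobius function.
b/a = 4/2 = 2
Prime factorization of 2: primes [2]
2 is squarefree with 1 prime factor(s), so mu(2) = (-1)^1 = -1


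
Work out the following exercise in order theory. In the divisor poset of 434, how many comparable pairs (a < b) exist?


A comparable pair {a,b} has a < b or b < a in the order.
Count unordered pairs where one element is strictly below the other.
Examples: {1,2}, {1,7}, {1,14}, {1,31}, ...
Total comparable pairs: 19


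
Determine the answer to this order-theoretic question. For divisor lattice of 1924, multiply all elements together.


Divisors of 1924: [1, 2, 4, 13, 26, 37, 52, 74, 148, 481, 962, 1924]
Product = n^(d(n)/2) = 1924^(12/2)
Product = 50725975336955416576


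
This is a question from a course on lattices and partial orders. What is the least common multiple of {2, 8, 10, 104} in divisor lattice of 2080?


In a divisor lattice, join = lcm (least common multiple).
Compute lcm iteratively: start with first element, then lcm(current, next).
Elements: [2, 8, 10, 104]
lcm(2,8) = 8
lcm(8,10) = 40
lcm(40,104) = 520
Final lcm = 520


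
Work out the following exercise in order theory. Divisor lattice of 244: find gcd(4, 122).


In a divisor lattice, meet = gcd (greatest common divisor).
By Euclidean algorithm or factoring: gcd(4,122) = 2


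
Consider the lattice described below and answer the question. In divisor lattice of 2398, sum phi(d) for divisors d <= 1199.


Divisors of 2398 up to 1199: [1, 2, 11, 22, 109, 218, 1199]
phi values: [1, 1, 10, 10, 108, 108, 1080]
Sum = 1318


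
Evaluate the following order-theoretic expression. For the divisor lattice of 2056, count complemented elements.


An element a is complemented if some b has a meet b = bottom, a join b = top.
a is complemented iff gcd(a, n/a)=1, i.e. a is a unitary divisor of 2056.
Complemented elements: 1, 8, 257, 2056
Count: 4


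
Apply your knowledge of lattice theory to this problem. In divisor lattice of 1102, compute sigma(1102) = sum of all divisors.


sigma(n) = sum of divisors.
Divisors of 1102: [1, 2, 19, 29, 38, 58, 551, 1102]
Sum = 1800


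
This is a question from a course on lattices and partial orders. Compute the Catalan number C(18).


C(n) = C(2n, n) / (n+1).
C(36, 18) = 9075135300
C(18) = 9075135300 / 19 = 477638700


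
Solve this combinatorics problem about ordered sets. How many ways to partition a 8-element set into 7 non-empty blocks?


S(n,k) = k*S(n-1,k) + S(n-1,k-1).
S(7,7) = 1, S(7,6) = 21
S(8,7) = 7*1 + 21 = 7 + 21
S(8,7) = 28


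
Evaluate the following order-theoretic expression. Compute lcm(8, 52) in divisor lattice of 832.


In a divisor lattice, join = lcm (least common multiple).
gcd(8,52) = 4
lcm(8,52) = 8*52/gcd = 416/4 = 104


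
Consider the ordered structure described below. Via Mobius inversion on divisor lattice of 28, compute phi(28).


phi(n) = n * prod_{p|n} (1 - 1/p).
Prime divisors of 28: [2, 7]
phi(28) = 28 * (1 - 1/2) * (1 - 1/7)
phi(28) = 12


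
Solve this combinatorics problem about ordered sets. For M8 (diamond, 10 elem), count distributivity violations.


Distributive law: a ^ (b v c) = (a ^ b) v (a ^ c).
Check all 10^3 = 1000 ordered triples (a,b,c).
  e.g. a=a1, b=a2, c=a3: lhs=a1 != rhs=0
  e.g. a=a1, b=a2, c=a4: lhs=a1 != rhs=0
Total violating triples: 336


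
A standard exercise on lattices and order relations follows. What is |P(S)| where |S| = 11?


Power set = 2^n.
2^11 = 2048


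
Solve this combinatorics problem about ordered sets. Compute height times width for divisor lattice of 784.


Height = length of longest chain minus 1; width = size of largest antichain.
A maximum chain: 1 | 7 | 49 | 98 | 196 | 392 | 784  (height 6).
A maximum antichain: {4, 14, 49}  (width 3).
Product = 6 * 3 = 18


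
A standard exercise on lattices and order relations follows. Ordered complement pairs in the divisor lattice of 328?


Complement pair (a,b): a meet b = bottom, a join b = top.
Here: gcd(a,b)=1 and lcm(a,b)=328, i.e. a*b=328 with a,b coprime.
Pairs found: (1,328), (8,41), (41,8), (328,1)
Total ordered pairs: 4


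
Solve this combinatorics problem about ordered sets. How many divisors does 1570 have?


Divisors of 1570: [1, 2, 5, 10, 157, 314, 785, 1570]
Count: 8


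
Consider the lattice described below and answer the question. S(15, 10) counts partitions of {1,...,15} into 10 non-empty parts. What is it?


S(n,k) = k*S(n-1,k) + S(n-1,k-1).
S(14,10) = 752752, S(14,9) = 5135130
S(15,10) = 10*752752 + 5135130 = 7527520 + 5135130
S(15,10) = 12662650


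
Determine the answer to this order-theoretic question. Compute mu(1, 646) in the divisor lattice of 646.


In a divisor lattice, mu(a,b) = mu(b/a) where mu is the classical Mobius function.
b/a = 646/1 = 646
Prime factorization of 646: primes [2, 17, 19]
646 is squarefree with 3 prime factor(s), so mu(646) = (-1)^3 = -1


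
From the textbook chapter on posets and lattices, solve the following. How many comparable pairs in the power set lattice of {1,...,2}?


A comparable pair {a,b} has a < b or b < a in the order.
Count unordered pairs where one element is strictly below the other.
Examples: {{},{1}}, {{},{2}}, {{},{1,2}}, {{1},{1,2}}, ...
Total comparable pairs: 5


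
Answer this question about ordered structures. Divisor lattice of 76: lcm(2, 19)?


Join=lcm.
gcd(2,19)=1
lcm=38


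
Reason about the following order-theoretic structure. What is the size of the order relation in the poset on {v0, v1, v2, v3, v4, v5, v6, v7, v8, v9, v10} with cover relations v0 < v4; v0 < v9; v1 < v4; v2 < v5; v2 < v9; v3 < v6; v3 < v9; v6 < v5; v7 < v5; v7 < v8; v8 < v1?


The order relation is {(a,b) : a <= b}, reflexive so it includes (a,a).
Examples: (v0,v0), (v0,v4), (v0,v9), (v1,v1), (v1,v4), ...
Total ordered pairs: 26


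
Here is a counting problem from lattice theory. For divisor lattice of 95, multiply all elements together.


Divisors of 95: [1, 5, 19, 95]
Product = n^(d(n)/2) = 95^(4/2)
Product = 9025


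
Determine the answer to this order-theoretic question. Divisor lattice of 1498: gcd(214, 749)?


Meet=gcd.
gcd(214,749)=107


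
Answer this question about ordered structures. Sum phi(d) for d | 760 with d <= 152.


Divisors of 760 up to 152: [1, 2, 4, 5, 8, 10, 19, 20, 38, 40, 76, 95, 152]
phi values: [1, 1, 2, 4, 4, 4, 18, 8, 18, 16, 36, 72, 72]
Sum = 256


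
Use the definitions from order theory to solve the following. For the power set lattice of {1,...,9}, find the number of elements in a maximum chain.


A chain is a totally ordered subset; we count the number of elements in a maximum chain.
Compute, for each element x, the size of the longest chain ending at x:
  {}: 1
  {1}: 2
  {2}: 2
  {3}: 2
  {4}: 2
  {5}: 2
  ...
A maximum chain: {} < {1} < {1,2} < {1,2,3} < {1,2,3,4} < {1,2,3,4,5} < {1,2,3,4,5,6} < {1,2,3,4,5,6,7} < {1,2,3,4,5,6,7,8} < {1,2,3,4,5,6,7,8,9}
Number of elements in the longest chain: 10


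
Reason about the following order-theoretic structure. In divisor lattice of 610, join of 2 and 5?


In a divisor lattice, join = lcm (least common multiple).
gcd(2,5) = 1
lcm(2,5) = 2*5/gcd = 10/1 = 10


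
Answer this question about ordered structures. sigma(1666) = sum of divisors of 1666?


sigma(n) = sum of divisors.
Divisors of 1666: [1, 2, 7, 14, 17, 34, 49, 98, 119, 238, 833, 1666]
Sum = 3078


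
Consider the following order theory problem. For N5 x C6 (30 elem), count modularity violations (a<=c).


Modular law: if a <= c then a v (b ^ c) = (a v b) ^ c.
Check all triples (a,b,c) with a <= c among 30 elements.
  e.g. a=(a,0), b=(c,0), c=(b,0): lhs=(a,0) != rhs=(b,0)
  e.g. a=(a,0), b=(c,1), c=(b,0): lhs=(a,0) != rhs=(b,0)
Total violating triples: 126


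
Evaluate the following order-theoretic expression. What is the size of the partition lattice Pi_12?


B(n) = number of set partitions of an n-element set.
B(n) satisfies the recurrence: B(n+1) = sum_k C(n,k)*B(k).
B(12) = 4213597


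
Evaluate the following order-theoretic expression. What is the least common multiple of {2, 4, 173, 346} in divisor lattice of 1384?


In a divisor lattice, join = lcm (least common multiple).
Compute lcm iteratively: start with first element, then lcm(current, next).
Elements: [2, 4, 173, 346]
lcm(2,4) = 4
lcm(4,173) = 692
lcm(692,346) = 692
Final lcm = 692


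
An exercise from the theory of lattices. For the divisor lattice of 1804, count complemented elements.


An element a is complemented if some b has a meet b = bottom, a join b = top.
a is complemented iff gcd(a, n/a)=1, i.e. a is a unitary divisor of 1804.
Complemented elements: 1, 4, 11, 41, 44, 164, ... (2 more)
Count: 8


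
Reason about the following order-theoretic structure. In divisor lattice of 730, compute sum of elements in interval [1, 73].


Interval [1,73] in divisors of 730: [1, 73]
Sum = 74


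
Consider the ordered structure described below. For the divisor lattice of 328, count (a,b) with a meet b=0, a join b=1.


Complement pair (a,b): a meet b = bottom, a join b = top.
Here: gcd(a,b)=1 and lcm(a,b)=328, i.e. a*b=328 with a,b coprime.
Pairs found: (1,328), (8,41), (41,8), (328,1)
Total ordered pairs: 4


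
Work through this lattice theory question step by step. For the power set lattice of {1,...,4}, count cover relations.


A cover relation a -< b holds when a < b with no c strictly between.
Cover relations:
  {} -< {1}
  {} -< {2}
  {} -< {3}
  {} -< {4}
  {1} -< {1,2}
  {1} -< {1,3}
  {1} -< {1,4}
  {2} -< {1,2}
  ...24 more
Total: 32


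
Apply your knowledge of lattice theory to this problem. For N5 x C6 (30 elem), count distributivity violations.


Distributive law: a ^ (b v c) = (a ^ b) v (a ^ c).
Check all 30^3 = 27000 ordered triples (a,b,c).
  e.g. a=(b,0), b=(a,0), c=(c,0): lhs=(b,0) != rhs=(a,0)
  e.g. a=(b,0), b=(a,0), c=(c,1): lhs=(b,0) != rhs=(a,0)
Total violating triples: 432


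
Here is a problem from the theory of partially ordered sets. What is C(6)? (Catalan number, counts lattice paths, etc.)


C(n) = C(2n, n) / (n+1).
C(12, 6) = 924
C(6) = 924 / 7 = 132


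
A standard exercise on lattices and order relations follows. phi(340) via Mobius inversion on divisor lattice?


phi(n) = n * prod_{p|n} (1 - 1/p).
Prime divisors of 340: [2, 5, 17]
phi(340) = 340 * (1 - 1/2) * (1 - 1/5) * (1 - 1/17)
phi(340) = 128


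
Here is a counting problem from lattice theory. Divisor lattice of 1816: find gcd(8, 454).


In a divisor lattice, meet = gcd (greatest common divisor).
By Euclidean algorithm or factoring: gcd(8,454) = 2


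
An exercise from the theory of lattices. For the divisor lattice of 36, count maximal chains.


A maximal chain goes from the minimum element to a maximal element via cover relations.
Counting all min-to-max paths in the cover graph.
Total maximal chains: 6


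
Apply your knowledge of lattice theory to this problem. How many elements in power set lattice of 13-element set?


Power set = 2^n.
2^13 = 8192


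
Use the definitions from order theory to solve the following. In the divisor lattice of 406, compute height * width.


Height = length of longest chain minus 1; width = size of largest antichain.
A maximum chain: 1 | 29 | 203 | 406  (height 3).
A maximum antichain: {2, 7, 29}  (width 3).
Product = 3 * 3 = 9


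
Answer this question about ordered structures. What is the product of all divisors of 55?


Divisors of 55: [1, 5, 11, 55]
Product = n^(d(n)/2) = 55^(4/2)
Product = 3025


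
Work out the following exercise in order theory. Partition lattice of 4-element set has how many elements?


B(n) = number of set partitions of an n-element set.
B(n) satisfies the recurrence: B(n+1) = sum_k C(n,k)*B(k).
B(4) = 15


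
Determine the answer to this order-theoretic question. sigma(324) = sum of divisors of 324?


sigma(n) = sum of divisors.
Divisors of 324: [1, 2, 3, 4, 6, 9, 12, 18, 27, 36, 54, 81, 108, 162, 324]
Sum = 847


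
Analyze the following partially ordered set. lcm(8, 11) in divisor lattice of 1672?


Join=lcm.
gcd(8,11)=1
lcm=88


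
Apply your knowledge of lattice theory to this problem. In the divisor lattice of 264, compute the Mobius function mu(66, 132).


In a divisor lattice, mu(a,b) = mu(b/a) where mu is the classical Mobius function.
b/a = 132/66 = 2
Prime factorization of 2: primes [2]
2 is squarefree with 1 prime factor(s), so mu(2) = (-1)^1 = -1


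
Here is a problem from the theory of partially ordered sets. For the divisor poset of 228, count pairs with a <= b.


The order relation is {(a,b) : a <= b}, reflexive so it includes (a,a).
Examples: (1,1), (1,114), (1,12), (1,19), (1,2), ...
Total ordered pairs: 54


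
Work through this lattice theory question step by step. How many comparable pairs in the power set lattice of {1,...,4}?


A comparable pair {a,b} has a < b or b < a in the order.
Count unordered pairs where one element is strictly below the other.
Examples: {{},{1}}, {{},{2}}, {{},{3}}, {{},{4}}, ...
Total comparable pairs: 65


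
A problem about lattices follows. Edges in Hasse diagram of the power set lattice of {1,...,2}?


A cover relation a -< b holds when a < b with no c strictly between.
Cover relations:
  {} -< {1}
  {} -< {2}
  {1} -< {1,2}
  {2} -< {1,2}
Total: 4


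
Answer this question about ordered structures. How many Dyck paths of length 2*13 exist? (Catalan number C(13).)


C(n) = C(2n, n) / (n+1).
C(26, 13) = 10400600
C(13) = 10400600 / 14 = 742900


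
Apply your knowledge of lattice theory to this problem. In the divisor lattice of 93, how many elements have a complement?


An element a is complemented if some b has a meet b = bottom, a join b = top.
a is complemented iff gcd(a, n/a)=1, i.e. a is a unitary divisor of 93.
Complemented elements: 1, 3, 31, 93
Count: 4


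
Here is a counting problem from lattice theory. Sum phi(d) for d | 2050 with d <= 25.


Divisors of 2050 up to 25: [1, 2, 5, 10, 25]
phi values: [1, 1, 4, 4, 20]
Sum = 30


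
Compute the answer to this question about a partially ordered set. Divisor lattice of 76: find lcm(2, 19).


In a divisor lattice, join = lcm (least common multiple).
gcd(2,19) = 1
lcm(2,19) = 2*19/gcd = 38/1 = 38


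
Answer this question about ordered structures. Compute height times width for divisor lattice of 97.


Height = length of longest chain minus 1; width = size of largest antichain.
A maximum chain: 1 | 97  (height 1).
A maximum antichain: {1}  (width 1).
Product = 1 * 1 = 1


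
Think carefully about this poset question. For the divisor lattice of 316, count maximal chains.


A maximal chain goes from the minimum element to a maximal element via cover relations.
Counting all min-to-max paths in the cover graph.
Total maximal chains: 3


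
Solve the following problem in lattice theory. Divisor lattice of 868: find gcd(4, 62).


In a divisor lattice, meet = gcd (greatest common divisor).
By Euclidean algorithm or factoring: gcd(4,62) = 2


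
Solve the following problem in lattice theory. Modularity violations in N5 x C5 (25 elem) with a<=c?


Modular law: if a <= c then a v (b ^ c) = (a v b) ^ c.
Check all triples (a,b,c) with a <= c among 25 elements.
  e.g. a=(a,0), b=(c,0), c=(b,0): lhs=(a,0) != rhs=(b,0)
  e.g. a=(a,0), b=(c,1), c=(b,0): lhs=(a,0) != rhs=(b,0)
Total violating triples: 75


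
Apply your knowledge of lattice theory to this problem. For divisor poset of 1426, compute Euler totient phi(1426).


phi(n) = n * prod_{p|n} (1 - 1/p).
Prime divisors of 1426: [2, 23, 31]
phi(1426) = 1426 * (1 - 1/2) * (1 - 1/23) * (1 - 1/31)
phi(1426) = 660


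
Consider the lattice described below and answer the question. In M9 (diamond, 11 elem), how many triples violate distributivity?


Distributive law: a ^ (b v c) = (a ^ b) v (a ^ c).
Check all 11^3 = 1331 ordered triples (a,b,c).
  e.g. a=a1, b=a2, c=a3: lhs=a1 != rhs=0
  e.g. a=a1, b=a2, c=a4: lhs=a1 != rhs=0
Total violating triples: 504


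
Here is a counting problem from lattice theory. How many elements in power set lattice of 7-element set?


Power set = 2^n.
2^7 = 128


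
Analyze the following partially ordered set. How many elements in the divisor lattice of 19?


Divisors of 19: [1, 19]
Count: 2


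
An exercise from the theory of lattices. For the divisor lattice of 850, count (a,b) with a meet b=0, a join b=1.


Complement pair (a,b): a meet b = bottom, a join b = top.
Here: gcd(a,b)=1 and lcm(a,b)=850, i.e. a*b=850 with a,b coprime.
Pairs found: (1,850), (2,425), (17,50), (25,34), ... (4 more)
Total ordered pairs: 8


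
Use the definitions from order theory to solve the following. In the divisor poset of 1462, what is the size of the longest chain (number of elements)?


A chain is a totally ordered subset; we count the number of elements in a maximum chain.
Compute, for each element x, the size of the longest chain ending at x:
  1: 1
  2: 2
  17: 2
  43: 2
  34: 3
  86: 3
  ...
A maximum chain: 1 < 2 < 34 < 1462
Number of elements in the longest chain: 4


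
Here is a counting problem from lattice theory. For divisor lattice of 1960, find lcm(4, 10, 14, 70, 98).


In a divisor lattice, join = lcm (least common multiple).
Compute lcm iteratively: start with first element, then lcm(current, next).
Elements: [4, 10, 14, 70, 98]
lcm(4,10) = 20
lcm(20,14) = 140
lcm(140,70) = 140
lcm(140,98) = 980
Final lcm = 980


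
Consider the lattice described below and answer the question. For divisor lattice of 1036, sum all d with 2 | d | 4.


Interval [2,4] in divisors of 1036: [2, 4]
Sum = 6


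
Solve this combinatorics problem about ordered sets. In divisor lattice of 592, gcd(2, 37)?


Meet=gcd.
gcd(2,37)=1


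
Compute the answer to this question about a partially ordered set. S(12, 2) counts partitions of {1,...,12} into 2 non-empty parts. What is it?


S(n,k) = k*S(n-1,k) + S(n-1,k-1).
S(11,2) = 1023, S(11,1) = 1
S(12,2) = 2*1023 + 1 = 2046 + 1
S(12,2) = 2047


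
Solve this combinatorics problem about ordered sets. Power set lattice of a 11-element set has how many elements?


Power set = 2^n.
2^11 = 2048


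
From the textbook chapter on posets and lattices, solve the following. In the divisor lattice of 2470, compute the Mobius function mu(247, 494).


In a divisor lattice, mu(a,b) = mu(b/a) where mu is the classical Mobius function.
b/a = 494/247 = 2
Prime factorization of 2: primes [2]
2 is squarefree with 1 prime factor(s), so mu(2) = (-1)^1 = -1


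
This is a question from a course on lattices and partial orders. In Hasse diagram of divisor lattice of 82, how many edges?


A cover relation a -< b holds when a < b with no c strictly between.
Cover relations:
  1 -< 2
  1 -< 41
  2 -< 82
  41 -< 82
Total: 4


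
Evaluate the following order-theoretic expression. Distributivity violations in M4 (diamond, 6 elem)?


Distributive law: a ^ (b v c) = (a ^ b) v (a ^ c).
Check all 6^3 = 216 ordered triples (a,b,c).
  e.g. a=a1, b=a2, c=a3: lhs=a1 != rhs=0
  e.g. a=a1, b=a2, c=a4: lhs=a1 != rhs=0
Total violating triples: 24


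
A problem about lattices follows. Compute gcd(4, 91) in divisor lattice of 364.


In a divisor lattice, meet = gcd (greatest common divisor).
By Euclidean algorithm or factoring: gcd(4,91) = 1


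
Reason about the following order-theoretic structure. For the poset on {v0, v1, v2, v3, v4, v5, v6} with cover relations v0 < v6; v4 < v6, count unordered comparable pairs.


A comparable pair {a,b} has a < b or b < a in the order.
Count unordered pairs where one element is strictly below the other.
Examples: {v0,v6}, {v4,v6}
Total comparable pairs: 2


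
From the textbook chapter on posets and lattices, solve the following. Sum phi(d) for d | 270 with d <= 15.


Divisors of 270 up to 15: [1, 2, 3, 5, 6, 9, 10, 15]
phi values: [1, 1, 2, 4, 2, 6, 4, 8]
Sum = 28


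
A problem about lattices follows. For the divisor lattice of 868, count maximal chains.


A maximal chain goes from the minimum element to a maximal element via cover relations.
Counting all min-to-max paths in the cover graph.
Total maximal chains: 12


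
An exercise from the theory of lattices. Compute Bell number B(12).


B(n) = number of set partitions of an n-element set.
B(n) satisfies the recurrence: B(n+1) = sum_k C(n,k)*B(k).
B(12) = 4213597


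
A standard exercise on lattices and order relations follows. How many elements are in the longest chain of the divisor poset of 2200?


A chain is a totally ordered subset; we count the number of elements in a maximum chain.
Compute, for each element x, the size of the longest chain ending at x:
  1: 1
  2: 2
  5: 2
  11: 2
  4: 3
  25: 3
  ...
A maximum chain: 1 < 2 < 4 < 8 < 40 < 200 < 2200
Number of elements in the longest chain: 7


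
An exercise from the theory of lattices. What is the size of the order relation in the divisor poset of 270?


The order relation is {(a,b) : a <= b}, reflexive so it includes (a,a).
Examples: (1,1), (1,10), (1,135), (1,15), (1,18), ...
Total ordered pairs: 90


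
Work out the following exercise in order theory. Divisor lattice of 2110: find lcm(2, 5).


In a divisor lattice, join = lcm (least common multiple).
gcd(2,5) = 1
lcm(2,5) = 2*5/gcd = 10/1 = 10


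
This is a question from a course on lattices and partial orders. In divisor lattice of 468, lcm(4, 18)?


Join=lcm.
gcd(4,18)=2
lcm=36


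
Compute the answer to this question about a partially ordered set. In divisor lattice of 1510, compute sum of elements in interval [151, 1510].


Interval [151,1510] in divisors of 1510: [151, 302, 755, 1510]
Sum = 2718


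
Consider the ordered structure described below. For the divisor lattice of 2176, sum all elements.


sigma(n) = sum of divisors.
Divisors of 2176: [1, 2, 4, 8, 16, 17, 32, 34, 64, 68, 128, 136, 272, 544, 1088, 2176]
Sum = 4590


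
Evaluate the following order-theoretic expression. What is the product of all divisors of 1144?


Divisors of 1144: [1, 2, 4, 8, 11, 13, 22, 26, 44, 52, 88, 104, 143, 286, 572, 1144]
Product = n^(d(n)/2) = 1144^(16/2)
Product = 2933649302161070453948416


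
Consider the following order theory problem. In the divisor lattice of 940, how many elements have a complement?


An element a is complemented if some b has a meet b = bottom, a join b = top.
a is complemented iff gcd(a, n/a)=1, i.e. a is a unitary divisor of 940.
Complemented elements: 1, 4, 5, 20, 47, 188, ... (2 more)
Count: 8


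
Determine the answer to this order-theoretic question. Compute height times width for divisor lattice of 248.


Height = length of longest chain minus 1; width = size of largest antichain.
A maximum chain: 1 | 31 | 62 | 124 | 248  (height 4).
A maximum antichain: {2, 31}  (width 2).
Product = 4 * 2 = 8


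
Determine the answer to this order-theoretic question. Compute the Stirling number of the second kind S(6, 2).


S(n,k) = k*S(n-1,k) + S(n-1,k-1).
S(5,2) = 15, S(5,1) = 1
S(6,2) = 2*15 + 1 = 30 + 1
S(6,2) = 31


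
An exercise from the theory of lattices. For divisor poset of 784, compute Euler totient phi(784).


phi(n) = n * prod_{p|n} (1 - 1/p).
Prime divisors of 784: [2, 7]
phi(784) = 784 * (1 - 1/2) * (1 - 1/7)
phi(784) = 336


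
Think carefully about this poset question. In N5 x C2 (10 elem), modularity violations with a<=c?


Modular law: if a <= c then a v (b ^ c) = (a v b) ^ c.
Check all triples (a,b,c) with a <= c among 10 elements.
  e.g. a=(a,0), b=(c,0), c=(b,0): lhs=(a,0) != rhs=(b,0)
  e.g. a=(a,0), b=(c,1), c=(b,0): lhs=(a,0) != rhs=(b,0)
Total violating triples: 6


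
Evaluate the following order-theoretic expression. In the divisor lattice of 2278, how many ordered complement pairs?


Complement pair (a,b): a meet b = bottom, a join b = top.
Here: gcd(a,b)=1 and lcm(a,b)=2278, i.e. a*b=2278 with a,b coprime.
Pairs found: (1,2278), (2,1139), (17,134), (34,67), ... (4 more)
Total ordered pairs: 8


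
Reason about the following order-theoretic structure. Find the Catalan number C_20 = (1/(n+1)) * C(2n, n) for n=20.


C(n) = C(2n, n) / (n+1).
C(40, 20) = 137846528820
C(20) = 137846528820 / 21 = 6564120420


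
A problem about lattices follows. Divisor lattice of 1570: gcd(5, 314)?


Meet=gcd.
gcd(5,314)=1


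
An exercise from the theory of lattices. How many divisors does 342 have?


Divisors of 342: [1, 2, 3, 6, 9, 18, 19, 38, 57, 114, 171, 342]
Count: 12


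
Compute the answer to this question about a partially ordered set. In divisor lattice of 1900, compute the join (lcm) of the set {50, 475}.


In a divisor lattice, join = lcm (least common multiple).
Compute lcm iteratively: start with first element, then lcm(current, next).
Elements: [50, 475]
lcm(50,475) = 950
Final lcm = 950


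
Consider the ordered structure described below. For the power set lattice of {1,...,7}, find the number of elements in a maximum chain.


A chain is a totally ordered subset; we count the number of elements in a maximum chain.
Compute, for each element x, the size of the longest chain ending at x:
  {}: 1
  {1}: 2
  {2}: 2
  {3}: 2
  {4}: 2
  {5}: 2
  ...
A maximum chain: {} < {1} < {1,2} < {1,2,3} < {1,2,3,4} < {1,2,3,4,5} < {1,2,3,4,5,6} < {1,2,3,4,5,6,7}
Number of elements in the longest chain: 8


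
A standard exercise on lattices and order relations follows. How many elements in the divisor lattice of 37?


Divisors of 37: [1, 37]
Count: 2


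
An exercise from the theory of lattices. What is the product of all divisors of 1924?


Divisors of 1924: [1, 2, 4, 13, 26, 37, 52, 74, 148, 481, 962, 1924]
Product = n^(d(n)/2) = 1924^(12/2)
Product = 50725975336955416576


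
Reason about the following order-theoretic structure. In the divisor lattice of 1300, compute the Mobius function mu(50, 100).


In a divisor lattice, mu(a,b) = mu(b/a) where mu is the classical Mobius function.
b/a = 100/50 = 2
Prime factorization of 2: primes [2]
2 is squarefree with 1 prime factor(s), so mu(2) = (-1)^1 = -1


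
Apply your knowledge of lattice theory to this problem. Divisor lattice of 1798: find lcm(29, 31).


In a divisor lattice, join = lcm (least common multiple).
gcd(29,31) = 1
lcm(29,31) = 29*31/gcd = 899/1 = 899


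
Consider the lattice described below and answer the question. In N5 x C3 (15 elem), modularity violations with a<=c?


Modular law: if a <= c then a v (b ^ c) = (a v b) ^ c.
Check all triples (a,b,c) with a <= c among 15 elements.
  e.g. a=(a,0), b=(c,0), c=(b,0): lhs=(a,0) != rhs=(b,0)
  e.g. a=(a,0), b=(c,1), c=(b,0): lhs=(a,0) != rhs=(b,0)
Total violating triples: 18


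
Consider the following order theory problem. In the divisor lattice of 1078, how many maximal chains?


A maximal chain goes from the minimum element to a maximal element via cover relations.
Counting all min-to-max paths in the cover graph.
Total maximal chains: 12


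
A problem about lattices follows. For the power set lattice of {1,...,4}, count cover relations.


A cover relation a -< b holds when a < b with no c strictly between.
Cover relations:
  {} -< {1}
  {} -< {2}
  {} -< {3}
  {} -< {4}
  {1} -< {1,2}
  {1} -< {1,3}
  {1} -< {1,4}
  {2} -< {1,2}
  ...24 more
Total: 32


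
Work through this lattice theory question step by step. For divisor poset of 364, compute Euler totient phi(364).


phi(n) = n * prod_{p|n} (1 - 1/p).
Prime divisors of 364: [2, 7, 13]
phi(364) = 364 * (1 - 1/2) * (1 - 1/7) * (1 - 1/13)
phi(364) = 144


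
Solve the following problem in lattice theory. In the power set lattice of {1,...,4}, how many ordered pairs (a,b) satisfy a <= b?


The order relation is {(a,b) : a <= b}, reflexive so it includes (a,a).
Examples: ({},{}), ({},{1,2}), ({},{1,2,3}), ({},{1,2,3,4}), ({},{1,2,4}), ...
Total ordered pairs: 81


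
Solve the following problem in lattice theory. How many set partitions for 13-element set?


B(n) = number of set partitions of an n-element set.
B(n) satisfies the recurrence: B(n+1) = sum_k C(n,k)*B(k).
B(13) = 27644437


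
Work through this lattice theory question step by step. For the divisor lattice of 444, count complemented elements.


An element a is complemented if some b has a meet b = bottom, a join b = top.
a is complemented iff gcd(a, n/a)=1, i.e. a is a unitary divisor of 444.
Complemented elements: 1, 3, 4, 12, 37, 111, ... (2 more)
Count: 8


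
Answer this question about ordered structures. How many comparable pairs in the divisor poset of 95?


A comparable pair {a,b} has a < b or b < a in the order.
Count unordered pairs where one element is strictly below the other.
Examples: {1,5}, {1,19}, {1,95}, {5,95}, ...
Total comparable pairs: 5


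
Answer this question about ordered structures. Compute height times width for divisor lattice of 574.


Height = length of longest chain minus 1; width = size of largest antichain.
A maximum chain: 1 | 41 | 287 | 574  (height 3).
A maximum antichain: {2, 7, 41}  (width 3).
Product = 3 * 3 = 9


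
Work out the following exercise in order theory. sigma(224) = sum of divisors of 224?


sigma(n) = sum of divisors.
Divisors of 224: [1, 2, 4, 7, 8, 14, 16, 28, 32, 56, 112, 224]
Sum = 504


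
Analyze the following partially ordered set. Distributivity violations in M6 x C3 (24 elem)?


Distributive law: a ^ (b v c) = (a ^ b) v (a ^ c).
Check all 24^3 = 13824 ordered triples (a,b,c).
  e.g. a=(a1,0), b=(a2,0), c=(a3,0): lhs=(a1,0) != rhs=(0,0)
  e.g. a=(a1,0), b=(a2,0), c=(a3,1): lhs=(a1,0) != rhs=(0,0)
Total violating triples: 3240


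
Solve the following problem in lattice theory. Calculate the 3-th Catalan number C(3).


C(n) = C(2n, n) / (n+1).
C(6, 3) = 20
C(3) = 20 / 4 = 5


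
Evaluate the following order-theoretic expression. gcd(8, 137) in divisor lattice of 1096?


Meet=gcd.
gcd(8,137)=1


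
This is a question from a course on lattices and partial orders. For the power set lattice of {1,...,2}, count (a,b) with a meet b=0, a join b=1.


Complement pair (a,b): a meet b = bottom, a join b = top.
Here: A intersect B = {} and A union B = {1,...,2}.
Pairs found: ({},{1,2}), ({1},{2}), ({2},{1}), ({1,2},{})
Total ordered pairs: 4


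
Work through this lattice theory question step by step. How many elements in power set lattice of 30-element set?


Power set = 2^n.
2^30 = 1073741824


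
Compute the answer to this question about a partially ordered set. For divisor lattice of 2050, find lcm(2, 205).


In a divisor lattice, join = lcm (least common multiple).
Compute lcm iteratively: start with first element, then lcm(current, next).
Elements: [2, 205]
lcm(2,205) = 410
Final lcm = 410
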